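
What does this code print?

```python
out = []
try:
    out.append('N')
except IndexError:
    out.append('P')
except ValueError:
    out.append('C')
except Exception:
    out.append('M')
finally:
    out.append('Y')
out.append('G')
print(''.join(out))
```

Execution trace: 'N' (try body, no exception) → 'Y' (finally) → 'G' (after the try/except). Output: NYG

Answer: NYG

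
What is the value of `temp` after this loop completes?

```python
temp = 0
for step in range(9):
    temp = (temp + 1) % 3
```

Increment mod 3, 9 times = 0
`temp` takes the values: 0 → 1 → 2 → 0 → 1 → 2 → 0 → 1 → 2 → 0

Answer: 0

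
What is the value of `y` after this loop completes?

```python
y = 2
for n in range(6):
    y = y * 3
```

Multiply by 3, 6 times: 2 * 3^6 = 1458
`y` takes the values: 2 → 6 → 18 → 54 → 162 → 486 → 1458

Answer: 1458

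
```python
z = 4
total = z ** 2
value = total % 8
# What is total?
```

Trace:
`z = 4` → z = 4
`total = z ** 2` → total = 16
`value = total % 8` → value = 0
So total = 16

Answer: 16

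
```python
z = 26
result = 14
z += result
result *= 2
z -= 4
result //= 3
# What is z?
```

Trace:
`z = 26` → z = 26
`result = 14` → result = 14
`z += result` → z = 40
`result *= 2` → result = 28
`z -= 4` → z = 36
`result //= 3` → result = 9
So z = 36

Answer: 36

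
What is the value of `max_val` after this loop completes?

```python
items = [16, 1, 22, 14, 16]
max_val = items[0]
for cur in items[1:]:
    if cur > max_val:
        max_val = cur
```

Maximum of [16, 1, 22, 14, 16]
`max_val` takes the values: 16 → 22

Answer: 22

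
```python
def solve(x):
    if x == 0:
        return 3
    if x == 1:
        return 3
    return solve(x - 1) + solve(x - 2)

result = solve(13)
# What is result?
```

Build up from base cases: solve(0)=3, solve(1)=3, solve(2)=6, solve(3)=9, solve(4)=15, solve(5)=24, solve(6)=39, ..., solve(13)=1131

Answer: 1131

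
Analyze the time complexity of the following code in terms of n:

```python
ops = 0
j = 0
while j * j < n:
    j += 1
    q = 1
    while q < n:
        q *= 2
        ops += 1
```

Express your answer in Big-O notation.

Each loop level contributes: √n × log n. Multiplying the contributions gives O(√n log n).

Answer: O(√n log n)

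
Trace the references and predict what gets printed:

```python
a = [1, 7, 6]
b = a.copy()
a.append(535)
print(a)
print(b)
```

Key concept: list.copy() creates independent copy.
Step by step:
`a = [1, 7, 6]` → a = [1, 7, 6]
`b = a.copy()` → b = [1, 7, 6]
`a.append(535)` → a = [1, 7, 6, 535]
`print(a)` → prints [1, 7, 6, 535]
`print(b)` → prints [1, 7, 6]

Answer:
[1, 7, 6, 535]
[1, 7, 6]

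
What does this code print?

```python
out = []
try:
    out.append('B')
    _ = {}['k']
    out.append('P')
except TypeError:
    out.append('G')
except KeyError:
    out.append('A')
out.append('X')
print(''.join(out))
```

Execution trace: 'B' (try body) → 'A' (except KeyError) → 'X' (after the try/except). Output: BAX

Answer: BAX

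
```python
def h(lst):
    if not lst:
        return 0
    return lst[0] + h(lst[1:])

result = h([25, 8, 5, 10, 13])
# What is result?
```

25 + 8 + 5 + 10 + 13 + 0 = 61

Answer: 61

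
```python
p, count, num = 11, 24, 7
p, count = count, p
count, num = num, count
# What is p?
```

Trace:
`p, count, num = 11, 24, 7` → p = 11; count = 24; num = 7
`p, count = count, p` → p = 24; count = 11
`count, num = num, count` → count = 7; num = 11
So p = 24

Answer: 24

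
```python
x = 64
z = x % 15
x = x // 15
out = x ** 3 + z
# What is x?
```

Trace:
`x = 64` → x = 64
`z = x % 15` → z = 4
`x = x // 15` → x = 4
`out = x ** 3 + z` → out = 68
So x = 4

Answer: 4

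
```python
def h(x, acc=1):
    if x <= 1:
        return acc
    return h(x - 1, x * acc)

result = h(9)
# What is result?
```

Accumulator trace (n, acc): (9, 1) -> (8, 9) -> (7, 72) -> (6, 504) -> (5, 3024) -> (4, 15120) -> (3, 60480) -> (2, 181440) -> (1, 362880) -> return 362880

Answer: 362880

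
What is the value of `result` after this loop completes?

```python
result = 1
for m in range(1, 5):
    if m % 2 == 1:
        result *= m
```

Product of odd numbers 1 to 4
`result` takes the values: 1 → 3

Answer: 3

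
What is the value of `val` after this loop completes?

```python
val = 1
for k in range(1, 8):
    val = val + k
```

Start at 1, add 1 through 7
`val` takes the values: 1 → 2 → 4 → 7 → 11 → 16 → 22 → 29

Answer: 29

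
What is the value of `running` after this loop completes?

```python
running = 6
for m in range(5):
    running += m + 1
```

Start at 6, add 1 to 5 = 21
`running` takes the values: 6 → 7 → 9 → 12 → 16 → 21

Answer: 21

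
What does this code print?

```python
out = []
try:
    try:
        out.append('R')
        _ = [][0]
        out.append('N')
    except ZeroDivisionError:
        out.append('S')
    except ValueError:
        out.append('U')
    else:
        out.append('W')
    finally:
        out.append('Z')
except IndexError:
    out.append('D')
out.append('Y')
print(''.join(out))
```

Execution trace: 'R' (try body) → 'Z' (finally) → 'D' (outer except IndexError) → 'Y' (after the try/except). Output: RZDY

Answer: RZDY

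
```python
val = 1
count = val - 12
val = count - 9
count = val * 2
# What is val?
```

Trace:
`val = 1` → val = 1
`count = val - 12` → count = -11
`val = count - 9` → val = -20
`count = val * 2` → count = -40
So val = -20

Answer: -20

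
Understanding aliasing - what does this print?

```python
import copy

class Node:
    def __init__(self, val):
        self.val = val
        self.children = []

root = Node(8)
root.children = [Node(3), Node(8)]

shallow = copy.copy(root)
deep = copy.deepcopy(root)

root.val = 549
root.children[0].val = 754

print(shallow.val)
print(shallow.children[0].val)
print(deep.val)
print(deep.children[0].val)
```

Key concept: deep copy with custom objects.
Step by step:
`root = Node(8)` → root = Node(val=8, children=[])
`root.children = [Node(3), Node(8)]` → root = Node(val=8, children=[Node(val=3, children=[]), Node(val=8, children=[])])
`shallow = copy.copy(root)` → shallow = Node(val=8, children=[Node(val=3, children=[]), Node(val=8, children=[])])
`deep = copy.deepcopy(root)` → deep = Node(val=8, children=[Node(val=3, children=[]), Node(val=8, children=[])])
`root.val = 549` → root = Node(val=549, children=[Node(val=3, children=[]), Node(val=8, children=[])])
`root.children[0].val = 754` → root = Node(val=549, children=[Node(val=754, children=[]), Node(val=8, children=[])]); shallow = Node(val=8, children=[Node(val=754, children=[]), Node(val=8, children=[])])
`print(shallow.val)` → prints 8
`print(shallow.children[0].val)` → prints 754
`print(deep.val)` → prints 8
`print(deep.children[0].val)` → prints 3

Answer:
8
754
8
3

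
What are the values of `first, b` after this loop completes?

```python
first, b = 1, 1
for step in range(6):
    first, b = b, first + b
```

Fibonacci: after 6 iterations
`first, b` takes the values: (1, 1) → (1, 2) → (2, 3) → (3, 5) → (5, 8) → (8, 13) → (13, 21)

Answer: 13, 21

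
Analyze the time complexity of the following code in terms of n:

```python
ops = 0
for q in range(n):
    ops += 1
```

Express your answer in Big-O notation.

Each loop level contributes: n. Multiplying the contributions gives O(n).

Answer: O(n)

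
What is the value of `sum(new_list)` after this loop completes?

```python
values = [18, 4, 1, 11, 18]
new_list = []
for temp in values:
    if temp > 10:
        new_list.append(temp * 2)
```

Sum of doubled values > 10
`new_list` takes the values: [] → [36] → [36, 22] → [36, 22, 36]
So `sum(new_list)` = 94

Answer: 94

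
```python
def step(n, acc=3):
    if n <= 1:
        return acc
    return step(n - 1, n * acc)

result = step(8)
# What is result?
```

Accumulator trace (n, acc): (8, 3) -> (7, 24) -> (6, 168) -> (5, 1008) -> (4, 5040) -> (3, 20160) -> (2, 60480) -> (1, 120960) -> return 120960

Answer: 120960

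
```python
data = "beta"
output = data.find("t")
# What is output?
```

Trace:
`data = "beta"` → data = 'beta'
`output = data.find("t")` → output = 2
So output = 2

Answer: 2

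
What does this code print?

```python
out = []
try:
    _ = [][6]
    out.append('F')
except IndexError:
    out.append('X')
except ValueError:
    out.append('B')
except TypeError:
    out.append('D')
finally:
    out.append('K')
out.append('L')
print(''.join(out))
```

Execution trace: 'X' (except IndexError) → 'K' (finally) → 'L' (after the try/except). Output: XKL

Answer: XKL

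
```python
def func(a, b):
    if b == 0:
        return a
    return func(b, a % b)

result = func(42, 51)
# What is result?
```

func(42, 51) -> func(51, 42) -> func(42, 9) -> func(9, 6) -> func(6, 3) -> func(3, 0) -> 3

Answer: 3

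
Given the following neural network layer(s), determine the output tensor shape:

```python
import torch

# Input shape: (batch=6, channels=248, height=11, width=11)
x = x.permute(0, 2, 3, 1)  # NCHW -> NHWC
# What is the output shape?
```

Input: (6, 248, 11, 11) -> Output: (6, 11, 11, 248)

Answer: (6, 11, 11, 248)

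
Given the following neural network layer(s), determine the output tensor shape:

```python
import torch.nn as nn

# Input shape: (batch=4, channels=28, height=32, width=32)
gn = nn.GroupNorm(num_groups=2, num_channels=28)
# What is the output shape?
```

Input: (4, 28, 32, 32) -> Output: (4, 28, 32, 32)

Answer: (4, 28, 32, 32)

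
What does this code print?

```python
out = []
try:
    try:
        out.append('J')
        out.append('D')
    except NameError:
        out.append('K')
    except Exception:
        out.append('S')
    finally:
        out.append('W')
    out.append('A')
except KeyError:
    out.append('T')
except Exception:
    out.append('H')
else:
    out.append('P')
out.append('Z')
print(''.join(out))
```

Execution trace: 'J' (inner try body) → 'D' (inner try body, no exception) → 'W' (inner finally) → 'A' (try body, no exception) → 'P' (else) → 'Z' (after the try/except). Output: JDWAPZ

Answer: JDWAPZ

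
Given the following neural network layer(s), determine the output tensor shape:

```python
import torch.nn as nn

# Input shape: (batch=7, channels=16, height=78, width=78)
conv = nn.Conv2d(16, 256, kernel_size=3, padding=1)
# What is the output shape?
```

Input: (7, 16, 78, 78) -> Output: (7, 256, 78, 78)

Answer: (7, 256, 78, 78)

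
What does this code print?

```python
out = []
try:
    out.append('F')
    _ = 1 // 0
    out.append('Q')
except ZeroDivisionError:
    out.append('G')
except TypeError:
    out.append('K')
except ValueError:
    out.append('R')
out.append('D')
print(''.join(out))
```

Execution trace: 'F' (try body) → 'G' (except ZeroDivisionError) → 'D' (after the try/except). Output: FGD

Answer: FGD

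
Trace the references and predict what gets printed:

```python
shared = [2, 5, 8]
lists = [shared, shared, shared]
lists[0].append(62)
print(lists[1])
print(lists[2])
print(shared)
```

Key concept: list of same reference.
Step by step:
`shared = [2, 5, 8]` → shared = [2, 5, 8]
`lists = [shared, shared, shared]` → lists = [[2, 5, 8], [2, 5, 8], [2, 5, 8]]
`lists[0].append(62)` → shared = [2, 5, 8, 62]; lists = [[2, 5, 8, 62], [2, 5, 8, 62], [2, 5, 8, 62]]
`print(lists[1])` → prints [2, 5, 8, 62]
`print(lists[2])` → prints [2, 5, 8, 62]
`print(shared)` → prints [2, 5, 8, 62]

Answer:
[2, 5, 8, 62]
[2, 5, 8, 62]
[2, 5, 8, 62]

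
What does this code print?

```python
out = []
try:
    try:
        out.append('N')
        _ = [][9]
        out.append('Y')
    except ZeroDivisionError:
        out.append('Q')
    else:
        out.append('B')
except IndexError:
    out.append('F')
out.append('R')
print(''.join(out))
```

Execution trace: 'N' (try body) → 'F' (outer except IndexError) → 'R' (after the try/except). Output: NFR

Answer: NFR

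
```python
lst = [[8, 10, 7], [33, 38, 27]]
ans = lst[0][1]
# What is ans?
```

Trace:
`lst = [[8, 10, 7], [33, 38, 27]]` → lst = [[8, 10, 7], [33, 38, 27]]
`ans = lst[0][1]` → ans = 10
So ans = 10

Answer: 10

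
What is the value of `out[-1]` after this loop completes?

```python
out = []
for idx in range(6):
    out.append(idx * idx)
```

Last element of squares 0 to 5
`out` takes the values: [] → [0] → [0, 1] → [0, 1, 4] → [0, 1, 4, 9] → [0, 1, 4, 9, 16] → [0, 1, 4, 9, 16, 25]
So `out[-1]` = 25

Answer: 25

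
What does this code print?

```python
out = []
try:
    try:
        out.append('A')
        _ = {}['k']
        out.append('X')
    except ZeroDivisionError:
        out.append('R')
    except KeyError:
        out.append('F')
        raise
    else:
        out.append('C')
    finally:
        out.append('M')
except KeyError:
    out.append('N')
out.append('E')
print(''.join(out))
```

Execution trace: 'A' (try body) → 'F' (except KeyError) → 'M' (finally) → 'N' (outer except KeyError) → 'E' (after the try/except). Output: AFMNE

Answer: AFMNE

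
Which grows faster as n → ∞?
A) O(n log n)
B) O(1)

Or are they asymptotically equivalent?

O(n log n) vs O(1): Higher order terms dominate.

Answer: A) O(n log n) grows faster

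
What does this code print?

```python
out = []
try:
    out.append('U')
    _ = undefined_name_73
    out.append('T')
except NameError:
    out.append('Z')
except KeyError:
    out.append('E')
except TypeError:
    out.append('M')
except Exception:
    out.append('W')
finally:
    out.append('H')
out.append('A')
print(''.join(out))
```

Execution trace: 'U' (try body) → 'Z' (except NameError) → 'H' (finally) → 'A' (after the try/except). Output: UZHA

Answer: UZHA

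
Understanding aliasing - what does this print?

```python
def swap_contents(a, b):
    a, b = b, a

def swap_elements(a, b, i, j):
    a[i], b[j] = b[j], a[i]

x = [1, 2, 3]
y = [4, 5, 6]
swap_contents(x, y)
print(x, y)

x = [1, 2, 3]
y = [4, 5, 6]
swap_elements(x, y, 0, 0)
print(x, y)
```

Key concept: parameter rebinding vs mutation.
Step by step:
`x = [1, 2, 3]` → x = [1, 2, 3]
`y = [4, 5, 6]` → y = [4, 5, 6]
`swap_contents(x, y)` → no visible change to tracked variables
`print(x, y)` → prints [1, 2, 3] [4, 5, 6]
`x = [1, 2, 3]` → x = [1, 2, 3]
`y = [4, 5, 6]` → y = [4, 5, 6]
`swap_elements(x, y, 0, 0)` → x = [4, 2, 3]; y = [1, 5, 6]
`print(x, y)` → prints [4, 2, 3] [1, 5, 6]

Answer:
[1, 2, 3] [4, 5, 6]
[4, 2, 3] [1, 5, 6]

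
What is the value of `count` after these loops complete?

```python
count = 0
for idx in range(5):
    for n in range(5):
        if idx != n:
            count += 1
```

5² - 5 (exclude diagonal)
`count` takes the values: 0 → 1 → 2 → 3 → 4 → 5 → 6 → 7 → 8 → 9 → 10 → 11 → 12 → 13 → 14 → 15 → 16 → 17 → 18 → 19 → 20

Answer: 20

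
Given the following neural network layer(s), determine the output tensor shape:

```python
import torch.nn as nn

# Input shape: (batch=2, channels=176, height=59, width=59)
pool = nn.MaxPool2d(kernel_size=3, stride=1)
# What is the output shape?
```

Input: (2, 176, 59, 59) -> Output: (2, 176, 57, 57)

Answer: (2, 176, 57, 57)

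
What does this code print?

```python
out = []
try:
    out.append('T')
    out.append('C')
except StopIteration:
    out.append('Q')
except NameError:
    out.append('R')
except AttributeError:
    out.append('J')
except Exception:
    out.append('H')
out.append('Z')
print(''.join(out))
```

Execution trace: 'T' (try body) → 'C' (try body, no exception) → 'Z' (after the try/except). Output: TCZ

Answer: TCZ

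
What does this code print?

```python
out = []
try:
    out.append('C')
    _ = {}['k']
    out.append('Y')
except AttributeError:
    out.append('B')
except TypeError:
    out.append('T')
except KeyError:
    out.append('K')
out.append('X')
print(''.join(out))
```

Execution trace: 'C' (try body) → 'K' (except KeyError) → 'X' (after the try/except). Output: CKX

Answer: CKX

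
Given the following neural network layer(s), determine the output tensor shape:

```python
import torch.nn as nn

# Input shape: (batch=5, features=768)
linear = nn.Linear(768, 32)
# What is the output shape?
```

Input: (5, 768) -> Output: (5, 32)

Answer: (5, 32)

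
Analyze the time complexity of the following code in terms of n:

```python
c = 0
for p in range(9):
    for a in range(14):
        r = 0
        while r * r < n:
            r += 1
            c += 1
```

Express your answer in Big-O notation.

Each loop level contributes: 1 × 1 × √n. Multiplying the contributions gives O(√n).

Answer: O(√n)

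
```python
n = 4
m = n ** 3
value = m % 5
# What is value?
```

Trace:
`n = 4` → n = 4
`m = n ** 3` → m = 64
`value = m % 5` → value = 4
So value = 4

Answer: 4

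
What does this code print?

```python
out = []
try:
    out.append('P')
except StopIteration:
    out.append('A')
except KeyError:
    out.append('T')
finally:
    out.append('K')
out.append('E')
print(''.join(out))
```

Execution trace: 'P' (try body, no exception) → 'K' (finally) → 'E' (after the try/except). Output: PKE

Answer: PKE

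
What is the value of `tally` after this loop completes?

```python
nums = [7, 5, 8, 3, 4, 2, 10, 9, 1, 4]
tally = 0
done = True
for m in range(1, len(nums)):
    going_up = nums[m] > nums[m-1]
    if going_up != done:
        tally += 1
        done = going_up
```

Count direction changes in [7, 5, 8, 3, 4, 2, 10, 9, 1, 4]
`tally` takes the values: 0 → 1 → 2 → 3 → 4 → 5 → 6 → 7 → 8

Answer: 8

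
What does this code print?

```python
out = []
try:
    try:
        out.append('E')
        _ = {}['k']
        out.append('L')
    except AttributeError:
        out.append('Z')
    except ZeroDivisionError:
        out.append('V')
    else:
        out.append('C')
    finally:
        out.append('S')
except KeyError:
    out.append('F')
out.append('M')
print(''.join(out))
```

Execution trace: 'E' (try body) → 'S' (finally) → 'F' (outer except KeyError) → 'M' (after the try/except). Output: ESFM

Answer: ESFM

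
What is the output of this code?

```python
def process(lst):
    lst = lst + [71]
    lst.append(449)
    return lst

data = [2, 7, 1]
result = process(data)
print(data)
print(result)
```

Key concept: rebinding parameter vs mutation.
Step by step:
`data = [2, 7, 1]` → data = [2, 7, 1]
`result = process(data)` → result = [2, 7, 1, 71, 449]
`print(data)` → prints [2, 7, 1]
`print(result)` → prints [2, 7, 1, 71, 449]

Answer:
[2, 7, 1]
[2, 7, 1, 71, 449]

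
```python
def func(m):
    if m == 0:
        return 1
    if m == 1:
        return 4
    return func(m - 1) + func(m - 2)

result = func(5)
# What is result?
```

Build up from base cases: func(0)=1, func(1)=4, func(2)=5, func(3)=9, func(4)=14, func(5)=23

Answer: 23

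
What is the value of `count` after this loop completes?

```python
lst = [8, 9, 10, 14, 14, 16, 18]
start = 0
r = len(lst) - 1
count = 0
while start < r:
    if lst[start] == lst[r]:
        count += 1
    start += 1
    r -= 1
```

Count matching pairs from ends
`count` takes the values: 0

Answer: 0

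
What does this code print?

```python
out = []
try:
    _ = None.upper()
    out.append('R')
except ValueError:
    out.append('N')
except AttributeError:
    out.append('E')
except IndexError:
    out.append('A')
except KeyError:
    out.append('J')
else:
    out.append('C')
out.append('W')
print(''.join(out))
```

Execution trace: 'E' (except AttributeError) → 'W' (after the try/except). Output: EW

Answer: EW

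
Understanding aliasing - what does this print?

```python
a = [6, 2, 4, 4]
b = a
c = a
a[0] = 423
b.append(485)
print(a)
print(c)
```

Key concept: multiple aliases.
Step by step:
`a = [6, 2, 4, 4]` → a = [6, 2, 4, 4]
`b = a` → b = [6, 2, 4, 4] (same object as a)
`c = a` → c = [6, 2, 4, 4] (same object as a, b)
`a[0] = 423` → a = [423, 2, 4, 4] (same object as b, c); b = [423, 2, 4, 4] (same object as a, c); c = [423, 2, 4, 4] (same object as a, b)
`b.append(485)` → a = [423, 2, 4, 4, 485] (same object as b, c); b = [423, 2, 4, 4, 485] (same object as a, c); c = [423, 2, 4, 4, 485] (same object as a, b)
`print(a)` → prints [423, 2, 4, 4, 485]
`print(c)` → prints [423, 2, 4, 4, 485]

Answer:
[423, 2, 4, 4, 485]
[423, 2, 4, 4, 485]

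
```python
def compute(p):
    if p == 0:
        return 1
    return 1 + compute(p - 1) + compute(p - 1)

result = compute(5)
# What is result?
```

compute(p) = 1 + 2·compute(p-1), compute(0)=1. Closed form: (1+1)·2^5 - 1 = 63.

Answer: 63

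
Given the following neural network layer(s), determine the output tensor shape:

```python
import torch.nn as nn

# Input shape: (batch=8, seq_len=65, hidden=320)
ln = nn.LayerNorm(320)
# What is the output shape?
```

Input: (8, 65, 320) -> Output: (8, 65, 320)

Answer: (8, 65, 320)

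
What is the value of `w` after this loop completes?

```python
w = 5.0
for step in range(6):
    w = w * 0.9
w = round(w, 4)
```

Exponential decay: 5.0 * 0.9^6
`w` takes the values: 5.0 → 4.5 → 4.05 → 3.645 → 3.2805 → 2.95245 → 2.657205 → 2.6572

Answer: 2.6572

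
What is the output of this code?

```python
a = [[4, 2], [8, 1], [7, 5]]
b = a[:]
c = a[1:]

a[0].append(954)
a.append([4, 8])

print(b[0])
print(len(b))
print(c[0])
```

Key concept: slice with nested mutation.
Step by step:
`a = [[4, 2], [8, 1], [7, 5]]` → a = [[4, 2], [8, 1], [7, 5]]
`b = a[:]` → b = [[4, 2], [8, 1], [7, 5]]
`c = a[1:]` → c = [[8, 1], [7, 5]]
`a[0].append(954)` → a = [[4, 2, 954], [8, 1], [7, 5]]; b = [[4, 2, 954], [8, 1], [7, 5]]
`a.append([4, 8])` → a = [[4, 2, 954], [8, 1], [7, 5], [4, 8]]
`print(b[0])` → prints [4, 2, 954]
`print(len(b))` → prints 3
`print(c[0])` → prints [8, 1]

Answer:
[4, 2, 954]
3
[8, 1]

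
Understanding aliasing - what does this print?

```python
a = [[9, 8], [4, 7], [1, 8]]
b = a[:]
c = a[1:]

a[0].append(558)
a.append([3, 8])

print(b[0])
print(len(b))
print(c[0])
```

Key concept: slice with nested mutation.
Step by step:
`a = [[9, 8], [4, 7], [1, 8]]` → a = [[9, 8], [4, 7], [1, 8]]
`b = a[:]` → b = [[9, 8], [4, 7], [1, 8]]
`c = a[1:]` → c = [[4, 7], [1, 8]]
`a[0].append(558)` → a = [[9, 8, 558], [4, 7], [1, 8]]; b = [[9, 8, 558], [4, 7], [1, 8]]
`a.append([3, 8])` → a = [[9, 8, 558], [4, 7], [1, 8], [3, 8]]
`print(b[0])` → prints [9, 8, 558]
`print(len(b))` → prints 3
`print(c[0])` → prints [4, 7]

Answer:
[9, 8, 558]
3
[4, 7]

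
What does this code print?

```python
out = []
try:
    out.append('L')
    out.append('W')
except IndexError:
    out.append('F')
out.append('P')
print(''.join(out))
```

Execution trace: 'L' (try body) → 'W' (try body, no exception) → 'P' (after the try/except). Output: LWP

Answer: LWP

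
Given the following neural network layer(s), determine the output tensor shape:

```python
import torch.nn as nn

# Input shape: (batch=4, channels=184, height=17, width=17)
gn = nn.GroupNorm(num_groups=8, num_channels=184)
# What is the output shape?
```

Input: (4, 184, 17, 17) -> Output: (4, 184, 17, 17)

Answer: (4, 184, 17, 17)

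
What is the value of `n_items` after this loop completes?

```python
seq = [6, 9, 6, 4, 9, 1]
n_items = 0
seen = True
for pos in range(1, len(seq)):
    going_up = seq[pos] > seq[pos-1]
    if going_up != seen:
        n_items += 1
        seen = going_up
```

Count direction changes in [6, 9, 6, 4, 9, 1]
`n_items` takes the values: 0 → 1 → 2 → 3

Answer: 3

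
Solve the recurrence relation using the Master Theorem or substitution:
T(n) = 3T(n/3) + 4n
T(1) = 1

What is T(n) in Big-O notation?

By Master Theorem: a=3, b=3, f(n)=4n. Since log_3(3) = 1 and f(n) = Θ(n^1), Case 2 applies. T(n) = O(n log n).

Answer: O(n log n)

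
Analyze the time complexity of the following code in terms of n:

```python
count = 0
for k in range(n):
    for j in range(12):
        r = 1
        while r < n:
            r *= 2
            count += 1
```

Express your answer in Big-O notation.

Each loop level contributes: n × 1 × log n. Multiplying the contributions gives O(n log n).

Answer: O(n log n)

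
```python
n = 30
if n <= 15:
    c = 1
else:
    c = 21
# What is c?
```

Trace:
`n = 30` → n = 30
`if n <= 15: ...` → n <= 15 is False, take else branch → c = 21
So c = 21

Answer: 21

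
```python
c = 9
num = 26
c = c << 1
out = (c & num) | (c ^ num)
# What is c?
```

Trace:
`c = 9` → c = 9
`num = 26` → num = 26
`c = c << 1` → c = 18
`out = (c & num) | (c ^ num)` → out = 26
So c = 18

Answer: 18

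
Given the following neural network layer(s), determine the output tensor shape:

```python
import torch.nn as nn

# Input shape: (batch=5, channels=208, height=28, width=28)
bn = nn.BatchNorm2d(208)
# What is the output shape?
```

Input: (5, 208, 28, 28) -> Output: (5, 208, 28, 28)

Answer: (5, 208, 28, 28)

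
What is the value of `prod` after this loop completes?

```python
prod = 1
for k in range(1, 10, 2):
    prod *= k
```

Product of 1, 3, 5, ... up to 9
`prod` takes the values: 1 → 3 → 15 → 105 → 945

Answer: 945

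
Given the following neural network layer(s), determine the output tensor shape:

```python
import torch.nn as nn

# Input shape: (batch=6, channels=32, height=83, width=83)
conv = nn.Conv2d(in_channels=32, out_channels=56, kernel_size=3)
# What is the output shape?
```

Input: (6, 32, 83, 83) -> Output: (6, 56, 81, 81)

Answer: (6, 56, 81, 81)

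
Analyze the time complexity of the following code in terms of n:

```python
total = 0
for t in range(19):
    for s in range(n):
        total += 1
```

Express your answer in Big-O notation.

Each loop level contributes: 1 × n. Multiplying the contributions gives O(n).

Answer: O(n)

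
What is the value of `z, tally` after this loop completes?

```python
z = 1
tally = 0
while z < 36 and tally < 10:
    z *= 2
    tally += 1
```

Double until >= 36 or 10 iterations
`z, tally` takes the values: (1, 0) → (2, 0) → (2, 1) → (4, 1) → (4, 2) → (8, 2) → (8, 3) → (16, 3) → (16, 4) → (32, 4) → (32, 5) → (64, 5) → (64, 6)

Answer: 64, 6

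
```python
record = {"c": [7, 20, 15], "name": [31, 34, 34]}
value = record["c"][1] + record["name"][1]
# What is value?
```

Trace:
`record = {"c": [7, 20, 15], "name": [31, 34, 34]}` → record = {'c': [7, 20, 15], 'name': [31, 34, 34]}
`value = record["c"][1] + record["name"][1]` → value = 54
So value = 54

Answer: 54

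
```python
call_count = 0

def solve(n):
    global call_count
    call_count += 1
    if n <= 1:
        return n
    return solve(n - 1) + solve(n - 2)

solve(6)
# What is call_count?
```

Calls(n) = 1 + Calls(n-1) + Calls(n-2); Calls(0)=Calls(1)=1. For n=6 this gives 25.

Answer: 25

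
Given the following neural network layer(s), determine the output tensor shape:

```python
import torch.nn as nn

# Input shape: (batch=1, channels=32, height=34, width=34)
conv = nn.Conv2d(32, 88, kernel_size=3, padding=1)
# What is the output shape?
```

Input: (1, 32, 34, 34) -> Output: (1, 88, 34, 34)

Answer: (1, 88, 34, 34)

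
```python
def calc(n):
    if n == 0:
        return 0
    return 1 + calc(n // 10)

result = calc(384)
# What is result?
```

Count of digits of 384: 3

Answer: 3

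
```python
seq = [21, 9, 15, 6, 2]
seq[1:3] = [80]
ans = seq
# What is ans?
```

Trace:
`seq = [21, 9, 15, 6, 2]` → seq = [21, 9, 15, 6, 2]
`seq[1:3] = [80]` → seq = [21, 80, 6, 2]
`ans = seq` → ans = [21, 80, 6, 2]
So ans = [21, 80, 6, 2]

Answer: [21, 80, 6, 2]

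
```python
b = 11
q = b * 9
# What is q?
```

Trace:
`b = 11` → b = 11
`q = b * 9` → q = 99
So q = 99

Answer: 99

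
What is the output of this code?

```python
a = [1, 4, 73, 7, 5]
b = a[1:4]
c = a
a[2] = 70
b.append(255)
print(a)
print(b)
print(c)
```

Key concept: slice vs alias.
Step by step:
`a = [1, 4, 73, 7, 5]` → a = [1, 4, 73, 7, 5]
`b = a[1:4]` → b = [4, 73, 7]
`c = a` → c = [1, 4, 73, 7, 5] (same object as a)
`a[2] = 70` → a = [1, 4, 70, 7, 5] (same object as c); c = [1, 4, 70, 7, 5] (same object as a)
`b.append(255)` → b = [4, 73, 7, 255]
`print(a)` → prints [1, 4, 70, 7, 5]
`print(b)` → prints [4, 73, 7, 255]
`print(c)` → prints [1, 4, 70, 7, 5]

Answer:
[1, 4, 70, 7, 5]
[4, 73, 7, 255]
[1, 4, 70, 7, 5]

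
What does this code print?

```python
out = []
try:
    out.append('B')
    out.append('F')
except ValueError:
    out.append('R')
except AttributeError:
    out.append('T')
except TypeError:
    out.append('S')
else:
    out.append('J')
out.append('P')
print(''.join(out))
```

Execution trace: 'B' (try body) → 'F' (try body, no exception) → 'J' (else) → 'P' (after the try/except). Output: BFJP

Answer: BFJP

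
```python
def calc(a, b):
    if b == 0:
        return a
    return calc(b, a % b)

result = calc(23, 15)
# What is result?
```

calc(23, 15) -> calc(15, 8) -> calc(8, 7) -> calc(7, 1) -> calc(1, 0) -> 1

Answer: 1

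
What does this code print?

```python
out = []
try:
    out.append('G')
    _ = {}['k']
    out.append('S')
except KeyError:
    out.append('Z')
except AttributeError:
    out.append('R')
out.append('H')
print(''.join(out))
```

Execution trace: 'G' (try body) → 'Z' (except KeyError) → 'H' (after the try/except). Output: GZH

Answer: GZH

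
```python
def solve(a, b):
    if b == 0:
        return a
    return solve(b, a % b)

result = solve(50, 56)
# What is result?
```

solve(50, 56) -> solve(56, 50) -> solve(50, 6) -> solve(6, 2) -> solve(2, 0) -> 2

Answer: 2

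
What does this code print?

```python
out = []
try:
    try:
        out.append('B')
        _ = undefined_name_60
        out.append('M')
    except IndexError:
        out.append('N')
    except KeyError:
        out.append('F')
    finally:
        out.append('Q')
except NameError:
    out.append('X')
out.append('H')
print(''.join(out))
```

Execution trace: 'B' (try body) → 'Q' (finally) → 'X' (outer except NameError) → 'H' (after the try/except). Output: BQXH

Answer: BQXH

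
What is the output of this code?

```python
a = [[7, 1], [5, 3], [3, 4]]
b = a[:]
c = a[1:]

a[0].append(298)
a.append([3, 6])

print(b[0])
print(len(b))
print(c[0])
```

Key concept: slice with nested mutation.
Step by step:
`a = [[7, 1], [5, 3], [3, 4]]` → a = [[7, 1], [5, 3], [3, 4]]
`b = a[:]` → b = [[7, 1], [5, 3], [3, 4]]
`c = a[1:]` → c = [[5, 3], [3, 4]]
`a[0].append(298)` → a = [[7, 1, 298], [5, 3], [3, 4]]; b = [[7, 1, 298], [5, 3], [3, 4]]
`a.append([3, 6])` → a = [[7, 1, 298], [5, 3], [3, 4], [3, 6]]
`print(b[0])` → prints [7, 1, 298]
`print(len(b))` → prints 3
`print(c[0])` → prints [5, 3]

Answer:
[7, 1, 298]
3
[5, 3]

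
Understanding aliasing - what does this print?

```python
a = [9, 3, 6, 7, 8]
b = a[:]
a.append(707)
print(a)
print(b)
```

Key concept: slice [:] creates copy.
Step by step:
`a = [9, 3, 6, 7, 8]` → a = [9, 3, 6, 7, 8]
`b = a[:]` → b = [9, 3, 6, 7, 8]
`a.append(707)` → a = [9, 3, 6, 7, 8, 707]
`print(a)` → prints [9, 3, 6, 7, 8, 707]
`print(b)` → prints [9, 3, 6, 7, 8]

Answer:
[9, 3, 6, 7, 8, 707]
[9, 3, 6, 7, 8]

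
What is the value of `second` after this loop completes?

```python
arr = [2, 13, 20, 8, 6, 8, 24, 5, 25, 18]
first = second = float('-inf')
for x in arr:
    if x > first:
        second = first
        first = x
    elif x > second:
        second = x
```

Second largest (with repeats) in [2, 13, 20, 8, 6, 8, 24, 5, 25, 18]
`second` takes the values: -inf → 2 → 13 → 20 → 24

Answer: 24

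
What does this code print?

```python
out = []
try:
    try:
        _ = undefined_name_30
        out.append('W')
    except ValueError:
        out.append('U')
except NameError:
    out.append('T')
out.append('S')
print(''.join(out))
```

Execution trace: 'T' (outer except NameError) → 'S' (after the try/except). Output: TS

Answer: TS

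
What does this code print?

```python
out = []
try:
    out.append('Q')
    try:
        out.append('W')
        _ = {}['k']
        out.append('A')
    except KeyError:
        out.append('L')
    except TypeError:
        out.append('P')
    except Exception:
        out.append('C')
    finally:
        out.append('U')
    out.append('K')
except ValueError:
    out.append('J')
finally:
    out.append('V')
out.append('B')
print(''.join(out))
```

Execution trace: 'Q' (try body) → 'W' (inner try body) → 'L' (inner except KeyError) → 'U' (inner finally) → 'K' (try body, no exception) → 'V' (finally) → 'B' (after the try/except). Output: QWLUKVB

Answer: QWLUKVB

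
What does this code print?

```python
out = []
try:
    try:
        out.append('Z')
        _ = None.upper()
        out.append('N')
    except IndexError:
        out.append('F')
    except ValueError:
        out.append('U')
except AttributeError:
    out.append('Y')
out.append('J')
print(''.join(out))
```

Execution trace: 'Z' (try body) → 'Y' (outer except AttributeError) → 'J' (after the try/except). Output: ZYJ

Answer: ZYJ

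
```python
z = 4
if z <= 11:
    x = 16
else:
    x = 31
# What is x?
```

Trace:
`z = 4` → z = 4
`if z <= 11: ...` → z <= 11 is True → x = 16
So x = 16

Answer: 16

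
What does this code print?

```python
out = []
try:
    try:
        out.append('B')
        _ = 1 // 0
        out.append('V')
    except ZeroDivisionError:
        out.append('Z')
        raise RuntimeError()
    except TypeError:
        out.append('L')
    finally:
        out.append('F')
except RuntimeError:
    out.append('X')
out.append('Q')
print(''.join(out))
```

Execution trace: 'B' (inner try body) → 'Z' (inner except ZeroDivisionError) → 'F' (inner finally) → 'X' (outer except RuntimeError) → 'Q' (after the try/except). Output: BZFXQ

Answer: BZFXQ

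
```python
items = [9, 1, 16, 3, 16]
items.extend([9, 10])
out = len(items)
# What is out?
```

Trace:
`items = [9, 1, 16, 3, 16]` → items = [9, 1, 16, 3, 16]
`items.extend([9, 10])` → items = [9, 1, 16, 3, 16, 9, 10]
`out = len(items)` → out = 7
So out = 7

Answer: 7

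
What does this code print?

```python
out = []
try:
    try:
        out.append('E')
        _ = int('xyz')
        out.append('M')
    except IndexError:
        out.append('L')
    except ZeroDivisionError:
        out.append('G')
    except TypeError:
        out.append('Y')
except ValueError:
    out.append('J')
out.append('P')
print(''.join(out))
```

Execution trace: 'E' (try body) → 'J' (outer except ValueError) → 'P' (after the try/except). Output: EJP

Answer: EJP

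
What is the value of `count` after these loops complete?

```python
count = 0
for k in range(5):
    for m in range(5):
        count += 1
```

5 * 5 = 25
`count` takes the values: 0 → 1 → 2 → 3 → 4 → 5 → 6 → 7 → 8 → 9 → 10 → 11 → 12 → 13 → 14 → 15 → 16 → 17 → 18 → 19 → 20 → 21 → 22 → 23 → 24 → 25

Answer: 25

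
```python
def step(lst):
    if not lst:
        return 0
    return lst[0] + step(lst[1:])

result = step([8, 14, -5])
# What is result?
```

8 + 14 + (-5) + 0 = 17

Answer: 17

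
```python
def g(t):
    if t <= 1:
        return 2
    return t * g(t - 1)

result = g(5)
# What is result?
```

g(5) = 5 * 4 * 3 * 2 * 2 = 240

Answer: 240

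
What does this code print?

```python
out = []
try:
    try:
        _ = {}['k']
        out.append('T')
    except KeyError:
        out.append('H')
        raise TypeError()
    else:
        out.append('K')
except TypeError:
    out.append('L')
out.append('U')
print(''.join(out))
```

Execution trace: 'H' (inner except KeyError) → 'L' (outer except TypeError) → 'U' (after the try/except). Output: HLU

Answer: HLU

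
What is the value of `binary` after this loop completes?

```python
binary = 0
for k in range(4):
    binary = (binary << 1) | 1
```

Build 4 consecutive 1-bits: 0b1111
`binary` takes the values: 0 → 1 → 3 → 7 → 15

Answer: 15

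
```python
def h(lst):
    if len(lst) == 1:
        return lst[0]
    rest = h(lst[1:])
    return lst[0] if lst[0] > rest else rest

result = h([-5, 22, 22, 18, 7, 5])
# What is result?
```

Recursive max over [-5, 22, 22, 18, 7, 5] = 22

Answer: 22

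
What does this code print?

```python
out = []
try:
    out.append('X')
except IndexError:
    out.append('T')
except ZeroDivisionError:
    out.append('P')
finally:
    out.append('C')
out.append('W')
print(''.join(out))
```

Execution trace: 'X' (try body, no exception) → 'C' (finally) → 'W' (after the try/except). Output: XCW

Answer: XCW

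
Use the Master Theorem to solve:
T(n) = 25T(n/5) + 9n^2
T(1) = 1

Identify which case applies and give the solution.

a=25, b=5, f(n)=9n^2. log_5(25) = 2. Since c=2 = 2, Case 2 applies: T(n) = Θ(n^log_b(a) · log n) = O(n^2 log n).

Answer: O(n^2 log n) - Case 2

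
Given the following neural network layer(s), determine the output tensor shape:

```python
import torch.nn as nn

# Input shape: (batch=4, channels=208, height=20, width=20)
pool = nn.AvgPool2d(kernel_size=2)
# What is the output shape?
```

Input: (4, 208, 20, 20) -> Output: (4, 208, 10, 10)

Answer: (4, 208, 10, 10)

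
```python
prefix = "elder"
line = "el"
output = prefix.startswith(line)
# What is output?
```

Trace:
`prefix = "elder"` → prefix = 'elder'
`line = "el"` → line = 'el'
`output = prefix.startswith(line)` → output = True
So output = True

Answer: True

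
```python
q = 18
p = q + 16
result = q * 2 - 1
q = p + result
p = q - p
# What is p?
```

Trace:
`q = 18` → q = 18
`p = q + 16` → p = 34
`result = q * 2 - 1` → result = 35
`q = p + result` → q = 69
`p = q - p` → p = 35
So p = 35

Answer: 35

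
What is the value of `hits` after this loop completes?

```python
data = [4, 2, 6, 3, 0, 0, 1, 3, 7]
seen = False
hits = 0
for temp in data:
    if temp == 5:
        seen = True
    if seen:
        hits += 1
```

Count elements after first 5 in [4, 2, 6, 3, 0, 0, 1, 3, 7]
`hits` takes the values: 0

Answer: 0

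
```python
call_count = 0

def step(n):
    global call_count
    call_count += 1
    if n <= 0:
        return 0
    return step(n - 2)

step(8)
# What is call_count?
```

Linear recursion stepping by 2: 5 calls from n=8 down to ≤0.

Answer: 5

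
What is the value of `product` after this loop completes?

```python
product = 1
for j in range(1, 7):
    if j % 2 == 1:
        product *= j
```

Product of odd numbers 1 to 6
`product` takes the values: 1 → 3 → 15

Answer: 15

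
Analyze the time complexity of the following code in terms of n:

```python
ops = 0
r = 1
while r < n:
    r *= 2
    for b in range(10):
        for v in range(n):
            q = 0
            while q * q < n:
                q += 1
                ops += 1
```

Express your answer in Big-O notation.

Each loop level contributes: log n × 1 × n × √n. Multiplying the contributions gives O(n√n log n).

Answer: O(n√n log n)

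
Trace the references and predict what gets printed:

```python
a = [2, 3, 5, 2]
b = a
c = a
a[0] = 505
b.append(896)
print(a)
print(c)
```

Key concept: multiple aliases.
Step by step:
`a = [2, 3, 5, 2]` → a = [2, 3, 5, 2]
`b = a` → b = [2, 3, 5, 2] (same object as a)
`c = a` → c = [2, 3, 5, 2] (same object as a, b)
`a[0] = 505` → a = [505, 3, 5, 2] (same object as b, c); b = [505, 3, 5, 2] (same object as a, c); c = [505, 3, 5, 2] (same object as a, b)
`b.append(896)` → a = [505, 3, 5, 2, 896] (same object as b, c); b = [505, 3, 5, 2, 896] (same object as a, c); c = [505, 3, 5, 2, 896] (same object as a, b)
`print(a)` → prints [505, 3, 5, 2, 896]
`print(c)` → prints [505, 3, 5, 2, 896]

Answer:
[505, 3, 5, 2, 896]
[505, 3, 5, 2, 896]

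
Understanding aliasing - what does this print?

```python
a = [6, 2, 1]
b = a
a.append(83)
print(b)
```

Key concept: basic list aliasing.
Step by step:
`a = [6, 2, 1]` → a = [6, 2, 1]
`b = a` → b = [6, 2, 1] (same object as a)
`a.append(83)` → a = [6, 2, 1, 83] (same object as b); b = [6, 2, 1, 83] (same object as a)
`print(b)` → prints [6, 2, 1, 83]

Answer: [6, 2, 1, 83]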